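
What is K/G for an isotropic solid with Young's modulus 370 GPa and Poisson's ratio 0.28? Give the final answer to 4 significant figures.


G = E / (2*(1+nu))
G = 370 / (2*(1+0.28)) = 144.531 GPa
K = E / (3*(1-2*nu))
K = 370 / (3*(1-2*0.28)) = 280.303 GPa
K/G = 280.303 / 144.531 = 1.939


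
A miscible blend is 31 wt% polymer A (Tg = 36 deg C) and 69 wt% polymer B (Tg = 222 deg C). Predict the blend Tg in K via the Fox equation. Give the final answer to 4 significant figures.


1/Tg = w1/Tg1 + w2/Tg2 (in Kelvin)
Tg1 = 309.15 K, Tg2 = 495.15 K
1/Tg = 0.31/309.15 + 0.69/495.15
Tg = 417.3 K


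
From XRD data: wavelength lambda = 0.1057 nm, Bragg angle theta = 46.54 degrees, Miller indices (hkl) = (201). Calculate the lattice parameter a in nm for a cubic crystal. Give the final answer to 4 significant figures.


d = lambda / (2*sin(theta))
d = 0.1057 / (2*sin(46.54 deg))
d = 0.0728107 nm
a = d * sqrt(h^2+k^2+l^2) = 0.0728107 * sqrt(5)
a = 0.1628 nm


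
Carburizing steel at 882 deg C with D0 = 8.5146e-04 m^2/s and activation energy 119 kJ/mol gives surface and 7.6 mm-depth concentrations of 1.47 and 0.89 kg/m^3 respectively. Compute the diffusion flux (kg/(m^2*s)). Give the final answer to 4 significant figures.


Step 1: D = D0 * exp(-Qd/(R*T))
T = 882 + 273.15 = 1155.15 K
D = 8.5146e-04 * exp(-119e3 / (8.314 * 1155.15)) = 3.5393e-09 m^2/s
Step 2: J = D * (C1 - C2) / dx
J = 3.5393e-09 * (1.47 - 0.89) / 7.6e-03
J = 2.701e-07 kg/(m^2*s)


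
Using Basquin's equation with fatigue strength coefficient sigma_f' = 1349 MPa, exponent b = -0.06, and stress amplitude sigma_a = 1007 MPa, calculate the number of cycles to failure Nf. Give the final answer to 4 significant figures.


sigma_a = sigma_f' * (2*Nf)^b
2*Nf = (sigma_a / sigma_f')^(1/b)
2*Nf = (1007 / 1349)^(1/-0.06)
2*Nf = 130.73
Nf = 65.36 cycles


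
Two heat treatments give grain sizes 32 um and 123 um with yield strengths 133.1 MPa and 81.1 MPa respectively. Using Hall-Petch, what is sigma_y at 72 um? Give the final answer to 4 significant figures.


sigma_y = sigma0 + k / sqrt(d)
1/sqrt(d1) = 1/sqrt(3.2e-05) = 176.777;  1/sqrt(d2) = 90.167
k = (sigma1 - sigma2) / (1/sqrt(d1) - 1/sqrt(d2)) = (133.1 - 81.1) / (176.777 - 90.167) = 0.600394 MPa*m^0.5
sigma0 = sigma1 - k/sqrt(d1) = 133.1 - 0.600394*176.777 = 26.9643 MPa
sigma_y(d3) = 26.9643 + 0.600394 / sqrt(7.2e-05) = 97.72 MPa


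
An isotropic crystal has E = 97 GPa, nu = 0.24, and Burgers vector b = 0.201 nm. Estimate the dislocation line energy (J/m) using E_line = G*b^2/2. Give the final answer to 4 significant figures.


Step 1: G = E / (2*(1+nu))
G = 97 / (2*(1+0.24)) = 39.1129 GPa = 3.91129e+10 Pa
Step 2: E_line = G*b^2/2
b = 0.201 nm = 2.01e-10 m
E_line = 0.5 * 3.91129e+10 * (2.01e-10)^2 = 7.901e-10 J/m


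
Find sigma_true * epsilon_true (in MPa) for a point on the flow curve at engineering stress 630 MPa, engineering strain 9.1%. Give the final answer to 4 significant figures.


sigma_true = sigma_eng * (1 + epsilon_eng)
sigma_true = 630 * (1 + 0.091) = 687.33 MPa
epsilon_true = ln(1 + epsilon_eng)
epsilon_true = ln(1 + 0.091) = 0.0870947
sigma_true * epsilon_true = 687.33 * 0.0870947 = 59.86 MPa


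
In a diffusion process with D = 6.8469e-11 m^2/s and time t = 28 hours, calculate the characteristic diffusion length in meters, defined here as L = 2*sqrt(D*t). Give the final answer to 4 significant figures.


t = 28 hr = 100800 s
Diffusion length = 2*sqrt(D*t)
= 2*sqrt(6.8469e-11 * 100800)
= 5.254e-03 m


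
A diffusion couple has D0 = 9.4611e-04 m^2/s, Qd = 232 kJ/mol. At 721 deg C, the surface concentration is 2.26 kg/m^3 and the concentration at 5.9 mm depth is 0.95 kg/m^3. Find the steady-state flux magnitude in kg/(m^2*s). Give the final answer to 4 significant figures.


Step 1: D = D0 * exp(-Qd/(R*T))
T = 721 + 273.15 = 994.15 K
D = 9.4611e-04 * exp(-232e3 / (8.314 * 994.15)) = 6.10597e-16 m^2/s
Step 2: J = D * (C1 - C2) / dx
J = 6.10597e-16 * (2.26 - 0.95) / 5.9e-03
J = 1.356e-13 kg/(m^2*s)


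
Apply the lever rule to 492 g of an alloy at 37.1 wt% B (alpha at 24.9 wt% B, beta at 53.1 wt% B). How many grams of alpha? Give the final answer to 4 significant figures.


f_alpha = (C_beta - C0) / (C_beta - C_alpha)
f_alpha = (53.1 - 37.1) / (53.1 - 24.9) = 0.567376
m_alpha = f_alpha * m_total = 0.567376 * 492 = 279.1 g


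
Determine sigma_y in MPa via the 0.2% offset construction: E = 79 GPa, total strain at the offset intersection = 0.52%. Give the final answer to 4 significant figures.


Offset strain = 0.002
Elastic strain at yield = total_strain - offset = 5.2e-03 - 0.002 = 3.2e-03
sigma_y = E * elastic_strain = 79000 * 3.2e-03
sigma_y = 252.8 MPa


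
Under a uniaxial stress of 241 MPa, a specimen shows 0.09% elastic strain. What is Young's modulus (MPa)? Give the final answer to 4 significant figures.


E = sigma / epsilon
epsilon = 0.09% = 9e-04
E = 241 / 9e-04
E = 267800 MPa


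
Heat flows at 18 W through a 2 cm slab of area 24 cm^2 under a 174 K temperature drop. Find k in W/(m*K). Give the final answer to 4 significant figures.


k = Q*L / (A*dT)
L = 0.02 m, A = 2.4e-03 m^2
k = 18 * 0.02 / (2.4e-03 * 174)
k = 0.8621 W/(m*K)


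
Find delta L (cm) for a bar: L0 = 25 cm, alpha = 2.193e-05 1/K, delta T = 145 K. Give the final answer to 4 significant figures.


dL = L0 * alpha * dT
dL = 25 * 2.193e-05 * 145
dL = 0.0795 cm


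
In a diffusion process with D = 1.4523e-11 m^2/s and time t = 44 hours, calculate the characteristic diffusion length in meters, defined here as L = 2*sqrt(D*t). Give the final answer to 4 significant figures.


t = 44 hr = 158400 s
Diffusion length = 2*sqrt(D*t)
= 2*sqrt(1.4523e-11 * 158400)
= 3.033e-03 m


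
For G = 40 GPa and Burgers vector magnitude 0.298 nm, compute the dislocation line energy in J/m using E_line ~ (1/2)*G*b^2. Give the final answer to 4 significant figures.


E = G*b^2/2
b = 0.298 nm = 2.98e-10 m
G = 40 GPa = 4e+10 Pa
E = 0.5 * 4e+10 * (2.98e-10)^2
E = 1.776e-09 J/m


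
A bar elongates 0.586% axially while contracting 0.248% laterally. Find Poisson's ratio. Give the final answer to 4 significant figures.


nu = -epsilon_lat / epsilon_axial
Lateral strain is contraction (negative), so using magnitudes:
nu = 0.248 / 0.586
nu = 0.4232


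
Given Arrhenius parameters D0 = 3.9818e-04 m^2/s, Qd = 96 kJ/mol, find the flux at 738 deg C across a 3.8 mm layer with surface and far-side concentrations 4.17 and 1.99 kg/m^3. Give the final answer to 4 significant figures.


Step 1: D = D0 * exp(-Qd/(R*T))
T = 738 + 273.15 = 1011.15 K
D = 3.9818e-04 * exp(-96e3 / (8.314 * 1011.15)) = 4.3719e-09 m^2/s
Step 2: J = D * (C1 - C2) / dx
J = 4.3719e-09 * (4.17 - 1.99) / 3.8e-03
J = 2.508e-06 kg/(m^2*s)


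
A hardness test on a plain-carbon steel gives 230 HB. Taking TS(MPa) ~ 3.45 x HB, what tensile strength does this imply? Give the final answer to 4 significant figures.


TS (MPa) = 3.45 * HB
TS = 3.45 * 230
TS = 793.5 MPa


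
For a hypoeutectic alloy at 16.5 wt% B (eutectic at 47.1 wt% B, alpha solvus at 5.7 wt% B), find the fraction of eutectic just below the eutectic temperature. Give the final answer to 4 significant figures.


f_primary = (C_e - C0) / (C_e - C_alpha_max)
f_primary = (47.1 - 16.5) / (47.1 - 5.7)
f_primary = 0.73913
f_eutectic = 1 - 0.73913 = 0.2609


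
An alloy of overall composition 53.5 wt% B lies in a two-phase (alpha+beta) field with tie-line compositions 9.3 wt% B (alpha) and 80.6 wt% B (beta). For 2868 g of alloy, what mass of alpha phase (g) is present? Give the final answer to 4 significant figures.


f_alpha = (C_beta - C0) / (C_beta - C_alpha)
f_alpha = (80.6 - 53.5) / (80.6 - 9.3) = 0.380084
m_alpha = f_alpha * m_total = 0.380084 * 2868 = 1090 g


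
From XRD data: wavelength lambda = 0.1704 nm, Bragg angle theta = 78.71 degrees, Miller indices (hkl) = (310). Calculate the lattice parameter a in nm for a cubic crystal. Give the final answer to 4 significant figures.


d = lambda / (2*sin(theta))
d = 0.1704 / (2*sin(78.71 deg))
d = 0.0868813 nm
a = d * sqrt(h^2+k^2+l^2) = 0.0868813 * sqrt(10)
a = 0.2747 nm


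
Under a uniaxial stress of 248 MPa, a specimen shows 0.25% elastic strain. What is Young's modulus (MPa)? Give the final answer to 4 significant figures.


E = sigma / epsilon
epsilon = 0.25% = 2.5e-03
E = 248 / 2.5e-03
E = 99200 MPa


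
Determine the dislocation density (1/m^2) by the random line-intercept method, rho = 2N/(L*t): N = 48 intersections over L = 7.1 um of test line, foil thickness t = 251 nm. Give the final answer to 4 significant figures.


rho = 2N / (L * t)
L = 7.1 um = 7.1e-06 m, t = 251 nm = 2.51e-07 m
rho = 2 * 48 / (7.1e-06 * 2.51e-07)
rho = 5.387e+13 1/m^2


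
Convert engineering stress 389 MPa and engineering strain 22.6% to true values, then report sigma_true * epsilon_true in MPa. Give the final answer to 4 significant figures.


sigma_true = sigma_eng * (1 + epsilon_eng)
sigma_true = 389 * (1 + 0.226) = 476.914 MPa
epsilon_true = ln(1 + epsilon_eng)
epsilon_true = ln(1 + 0.226) = 0.203757
sigma_true * epsilon_true = 476.914 * 0.203757 = 97.17 MPa


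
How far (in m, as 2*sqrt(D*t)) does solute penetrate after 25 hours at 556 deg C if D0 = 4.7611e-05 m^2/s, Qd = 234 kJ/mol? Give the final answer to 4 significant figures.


Step 1: D = D0 * exp(-Qd/(R*T))
T = 829.15 K
D = 4.7611e-05 * exp(-234e3 / (8.314 * 829.15)) = 8.62354e-20 m^2/s
Step 2: L = 2*sqrt(D*t)
t = 25 h = 90000 s
L = 2*sqrt(8.62354e-20 * 90000) = 1.762e-07 m


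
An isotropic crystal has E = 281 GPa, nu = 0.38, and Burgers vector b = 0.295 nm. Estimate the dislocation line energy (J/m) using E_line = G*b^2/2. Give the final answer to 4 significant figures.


Step 1: G = E / (2*(1+nu))
G = 281 / (2*(1+0.38)) = 101.812 GPa = 1.01812e+11 Pa
Step 2: E_line = G*b^2/2
b = 0.295 nm = 2.95e-10 m
E_line = 0.5 * 1.01812e+11 * (2.95e-10)^2 = 4.43e-09 J/m


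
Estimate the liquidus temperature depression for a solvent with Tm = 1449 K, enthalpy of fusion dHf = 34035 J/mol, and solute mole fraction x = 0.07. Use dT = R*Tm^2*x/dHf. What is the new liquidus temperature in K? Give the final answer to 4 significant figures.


dT = R*Tm^2*x / dHf
dT = 8.314 * 1449^2 * 0.07 / 34035
dT = 35.902 K
T_new = 1449 - 35.902 = 1413 K


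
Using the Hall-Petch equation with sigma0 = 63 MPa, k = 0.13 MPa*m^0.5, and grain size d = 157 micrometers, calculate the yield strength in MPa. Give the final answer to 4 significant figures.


sigma_y = sigma0 + k / sqrt(d)
d = 157 um = 1.57e-04 m
sigma_y = 63 + 0.13 / sqrt(1.57e-04)
sigma_y = 73.38 MPa


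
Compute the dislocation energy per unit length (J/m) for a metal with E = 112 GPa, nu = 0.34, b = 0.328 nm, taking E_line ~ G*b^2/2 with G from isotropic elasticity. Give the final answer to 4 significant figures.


Step 1: G = E / (2*(1+nu))
G = 112 / (2*(1+0.34)) = 41.791 GPa = 4.1791e+10 Pa
Step 2: E_line = G*b^2/2
b = 0.328 nm = 3.28e-10 m
E_line = 0.5 * 4.1791e+10 * (3.28e-10)^2 = 2.248e-09 J/m


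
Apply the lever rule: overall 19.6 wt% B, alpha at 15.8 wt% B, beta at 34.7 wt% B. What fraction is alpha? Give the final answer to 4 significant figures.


f_alpha = (C_beta - C0) / (C_beta - C_alpha)
f_alpha = (34.7 - 19.6) / (34.7 - 15.8)
f_alpha = 0.7989


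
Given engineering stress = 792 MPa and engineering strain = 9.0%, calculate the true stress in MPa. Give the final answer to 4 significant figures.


sigma_true = sigma_eng * (1 + epsilon_eng)
sigma_true = 792 * (1 + 0.09)
sigma_true = 863.3 MPa


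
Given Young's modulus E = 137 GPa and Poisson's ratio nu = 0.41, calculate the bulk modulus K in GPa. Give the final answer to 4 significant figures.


K = E / (3*(1-2*nu))
K = 137 / (3*(1-2*0.41))
K = 253.7 GPa


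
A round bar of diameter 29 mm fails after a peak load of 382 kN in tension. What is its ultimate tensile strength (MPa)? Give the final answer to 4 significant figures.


A0 = pi*(d/2)^2 = pi*(29/2)^2 = 660.52 mm^2
UTS = F_max / A0 = 382*1000 / 660.52
UTS = 578.3 MPa


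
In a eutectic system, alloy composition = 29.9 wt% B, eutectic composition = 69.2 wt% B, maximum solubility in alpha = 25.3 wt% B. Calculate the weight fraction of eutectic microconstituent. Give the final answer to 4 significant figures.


f_primary = (C_e - C0) / (C_e - C_alpha_max)
f_primary = (69.2 - 29.9) / (69.2 - 25.3)
f_primary = 0.895216
f_eutectic = 1 - 0.895216 = 0.1048


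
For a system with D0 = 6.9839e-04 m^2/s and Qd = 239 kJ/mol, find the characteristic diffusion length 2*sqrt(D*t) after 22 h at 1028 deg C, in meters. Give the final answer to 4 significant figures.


Step 1: D = D0 * exp(-Qd/(R*T))
T = 1301.15 K
D = 6.9839e-04 * exp(-239e3 / (8.314 * 1301.15)) = 1.7746e-13 m^2/s
Step 2: L = 2*sqrt(D*t)
t = 22 h = 79200 s
L = 2*sqrt(1.7746e-13 * 79200) = 2.371e-04 m


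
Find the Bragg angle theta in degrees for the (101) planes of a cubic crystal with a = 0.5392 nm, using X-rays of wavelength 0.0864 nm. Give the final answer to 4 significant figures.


d = a / sqrt(h^2+k^2+l^2)
d = 0.5392 / sqrt(2) = 0.381272 nm
lambda = 2*d*sin(theta)  =>  sin(theta) = lambda / (2*d)
sin(theta) = 0.0864 / (2 * 0.381272) = 0.113305
theta = 6.506 deg


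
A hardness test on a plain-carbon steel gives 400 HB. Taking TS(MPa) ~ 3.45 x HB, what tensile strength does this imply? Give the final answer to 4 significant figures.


TS (MPa) = 3.45 * HB
TS = 3.45 * 400
TS = 1380 MPa


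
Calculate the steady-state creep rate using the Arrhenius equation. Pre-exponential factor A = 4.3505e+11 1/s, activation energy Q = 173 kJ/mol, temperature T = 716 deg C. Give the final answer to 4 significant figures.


rate = A * exp(-Q / (R*T))
T = 716 + 273.15 = 989.15 K
rate = 4.3505e+11 * exp(-173e3 / (8.314 * 989.15))
rate = 318 1/s


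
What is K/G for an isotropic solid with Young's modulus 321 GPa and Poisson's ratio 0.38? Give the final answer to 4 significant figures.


G = E / (2*(1+nu))
G = 321 / (2*(1+0.38)) = 116.304 GPa
K = E / (3*(1-2*nu))
K = 321 / (3*(1-2*0.38)) = 445.833 GPa
K/G = 445.833 / 116.304 = 3.833


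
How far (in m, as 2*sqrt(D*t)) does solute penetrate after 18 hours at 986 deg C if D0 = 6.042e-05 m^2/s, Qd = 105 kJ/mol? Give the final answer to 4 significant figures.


Step 1: D = D0 * exp(-Qd/(R*T))
T = 1259.15 K
D = 6.042e-05 * exp(-105e3 / (8.314 * 1259.15)) = 2.66194e-09 m^2/s
Step 2: L = 2*sqrt(D*t)
t = 18 h = 64800 s
L = 2*sqrt(2.66194e-09 * 64800) = 0.02627 m


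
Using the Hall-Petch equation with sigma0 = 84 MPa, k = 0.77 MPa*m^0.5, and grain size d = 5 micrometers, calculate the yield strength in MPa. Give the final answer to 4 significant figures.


sigma_y = sigma0 + k / sqrt(d)
d = 5 um = 5e-06 m
sigma_y = 84 + 0.77 / sqrt(5e-06)
sigma_y = 428.4 MPa


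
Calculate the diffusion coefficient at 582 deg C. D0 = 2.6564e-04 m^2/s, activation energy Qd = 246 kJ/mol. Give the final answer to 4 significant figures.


D = D0 * exp(-Qd / (R*T))
T = 855.15 K
D = 2.6564e-04 * exp(-246e3 / (8.314 * 855.15))
D = 2.497e-19 m^2/s


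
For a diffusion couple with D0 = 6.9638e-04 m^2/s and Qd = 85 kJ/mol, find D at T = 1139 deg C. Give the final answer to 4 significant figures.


D = D0 * exp(-Qd / (R*T))
T = 1412.15 K
D = 6.9638e-04 * exp(-85e3 / (8.314 * 1412.15))
D = 4.996e-07 m^2/s


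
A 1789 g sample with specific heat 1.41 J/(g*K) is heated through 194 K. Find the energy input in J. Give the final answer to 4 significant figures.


Q = m * cp * dT
Q = 1789 * 1.41 * 194
Q = 489400 J


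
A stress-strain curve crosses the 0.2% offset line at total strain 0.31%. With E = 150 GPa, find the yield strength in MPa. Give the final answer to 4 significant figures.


Offset strain = 0.002
Elastic strain at yield = total_strain - offset = 3.1e-03 - 0.002 = 1.1e-03
sigma_y = E * elastic_strain = 150000 * 1.1e-03
sigma_y = 165 MPa


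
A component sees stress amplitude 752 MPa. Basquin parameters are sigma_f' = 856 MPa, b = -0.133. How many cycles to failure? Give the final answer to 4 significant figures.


sigma_a = sigma_f' * (2*Nf)^b
2*Nf = (sigma_a / sigma_f')^(1/b)
2*Nf = (752 / 856)^(1/-0.133)
2*Nf = 2.64836
Nf = 1.324 cycles


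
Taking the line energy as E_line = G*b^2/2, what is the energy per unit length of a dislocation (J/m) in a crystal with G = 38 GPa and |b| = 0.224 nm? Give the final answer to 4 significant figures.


E = G*b^2/2
b = 0.224 nm = 2.24e-10 m
G = 38 GPa = 3.8e+10 Pa
E = 0.5 * 3.8e+10 * (2.24e-10)^2
E = 9.533e-10 J/m


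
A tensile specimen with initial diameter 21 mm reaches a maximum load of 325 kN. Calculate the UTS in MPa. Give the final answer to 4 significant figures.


A0 = pi*(d/2)^2 = pi*(21/2)^2 = 346.361 mm^2
UTS = F_max / A0 = 325*1000 / 346.361
UTS = 938.3 MPa


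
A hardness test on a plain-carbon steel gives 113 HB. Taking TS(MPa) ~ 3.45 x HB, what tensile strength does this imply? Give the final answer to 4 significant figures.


TS (MPa) = 3.45 * HB
TS = 3.45 * 113
TS = 389.9 MPa


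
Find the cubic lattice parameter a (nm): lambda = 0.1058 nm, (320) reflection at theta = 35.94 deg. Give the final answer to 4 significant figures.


d = lambda / (2*sin(theta))
d = 0.1058 / (2*sin(35.94 deg))
d = 0.0901288 nm
a = d * sqrt(h^2+k^2+l^2) = 0.0901288 * sqrt(13)
a = 0.325 nm


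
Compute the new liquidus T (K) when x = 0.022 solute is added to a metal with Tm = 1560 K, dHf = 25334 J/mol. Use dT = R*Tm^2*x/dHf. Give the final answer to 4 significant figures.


dT = R*Tm^2*x / dHf
dT = 8.314 * 1560^2 * 0.022 / 25334
dT = 17.5703 K
T_new = 1560 - 17.5703 = 1542 K


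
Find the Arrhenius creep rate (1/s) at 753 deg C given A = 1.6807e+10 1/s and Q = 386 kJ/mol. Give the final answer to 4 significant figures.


rate = A * exp(-Q / (R*T))
T = 753 + 273.15 = 1026.15 K
rate = 1.6807e+10 * exp(-386e3 / (8.314 * 1026.15))
rate = 3.767e-10 1/s


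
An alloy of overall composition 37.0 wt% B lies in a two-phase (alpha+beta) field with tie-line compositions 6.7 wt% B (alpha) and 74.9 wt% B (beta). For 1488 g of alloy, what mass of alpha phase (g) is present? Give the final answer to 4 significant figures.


f_alpha = (C_beta - C0) / (C_beta - C_alpha)
f_alpha = (74.9 - 37.0) / (74.9 - 6.7) = 0.555718
m_alpha = f_alpha * m_total = 0.555718 * 1488 = 826.9 g


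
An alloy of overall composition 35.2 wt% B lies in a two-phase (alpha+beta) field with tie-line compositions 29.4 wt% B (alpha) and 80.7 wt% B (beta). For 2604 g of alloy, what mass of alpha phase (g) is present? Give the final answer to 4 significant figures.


f_alpha = (C_beta - C0) / (C_beta - C_alpha)
f_alpha = (80.7 - 35.2) / (80.7 - 29.4) = 0.88694
m_alpha = f_alpha * m_total = 0.88694 * 2604 = 2310 g


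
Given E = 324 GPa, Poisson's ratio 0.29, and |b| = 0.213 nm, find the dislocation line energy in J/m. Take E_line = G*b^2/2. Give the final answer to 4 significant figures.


Step 1: G = E / (2*(1+nu))
G = 324 / (2*(1+0.29)) = 125.581 GPa = 1.25581e+11 Pa
Step 2: E_line = G*b^2/2
b = 0.213 nm = 2.13e-10 m
E_line = 0.5 * 1.25581e+11 * (2.13e-10)^2 = 2.849e-09 J/m


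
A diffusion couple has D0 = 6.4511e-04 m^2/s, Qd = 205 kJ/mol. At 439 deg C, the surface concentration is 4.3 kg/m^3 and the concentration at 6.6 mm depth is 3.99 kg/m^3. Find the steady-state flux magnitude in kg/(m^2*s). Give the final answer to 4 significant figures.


Step 1: D = D0 * exp(-Qd/(R*T))
T = 439 + 273.15 = 712.15 K
D = 6.4511e-04 * exp(-205e3 / (8.314 * 712.15)) = 5.92639e-19 m^2/s
Step 2: J = D * (C1 - C2) / dx
J = 5.92639e-19 * (4.3 - 3.99) / 6.6e-03
J = 2.784e-17 kg/(m^2*s)


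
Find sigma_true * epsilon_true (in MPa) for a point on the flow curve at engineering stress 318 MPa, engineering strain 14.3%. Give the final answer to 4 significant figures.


sigma_true = sigma_eng * (1 + epsilon_eng)
sigma_true = 318 * (1 + 0.143) = 363.474 MPa
epsilon_true = ln(1 + epsilon_eng)
epsilon_true = ln(1 + 0.143) = 0.133656
sigma_true * epsilon_true = 363.474 * 0.133656 = 48.58 MPa


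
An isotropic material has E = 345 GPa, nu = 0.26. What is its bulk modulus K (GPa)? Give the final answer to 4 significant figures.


K = E / (3*(1-2*nu))
K = 345 / (3*(1-2*0.26))
K = 239.6 GPa


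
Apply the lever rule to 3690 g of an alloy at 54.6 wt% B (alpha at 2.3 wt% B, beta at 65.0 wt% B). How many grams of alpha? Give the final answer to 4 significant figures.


f_alpha = (C_beta - C0) / (C_beta - C_alpha)
f_alpha = (65.0 - 54.6) / (65.0 - 2.3) = 0.165869
m_alpha = f_alpha * m_total = 0.165869 * 3690 = 612.1 g


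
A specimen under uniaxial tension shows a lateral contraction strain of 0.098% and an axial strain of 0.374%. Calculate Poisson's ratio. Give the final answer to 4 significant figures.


nu = -epsilon_lat / epsilon_axial
Lateral strain is contraction (negative), so using magnitudes:
nu = 0.098 / 0.374
nu = 0.262


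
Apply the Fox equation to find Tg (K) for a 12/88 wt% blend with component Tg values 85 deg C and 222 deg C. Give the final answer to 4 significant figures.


1/Tg = w1/Tg1 + w2/Tg2 (in Kelvin)
Tg1 = 358.15 K, Tg2 = 495.15 K
1/Tg = 0.12/358.15 + 0.88/495.15
Tg = 473.4 K


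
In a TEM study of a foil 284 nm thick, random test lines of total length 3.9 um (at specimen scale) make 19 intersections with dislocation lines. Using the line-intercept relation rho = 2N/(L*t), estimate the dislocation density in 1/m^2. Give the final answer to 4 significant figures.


rho = 2N / (L * t)
L = 3.9 um = 3.9e-06 m, t = 284 nm = 2.84e-07 m
rho = 2 * 19 / (3.9e-06 * 2.84e-07)
rho = 3.431e+13 1/m^2


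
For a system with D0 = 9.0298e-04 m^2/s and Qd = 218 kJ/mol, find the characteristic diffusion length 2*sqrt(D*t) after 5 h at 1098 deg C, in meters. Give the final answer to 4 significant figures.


Step 1: D = D0 * exp(-Qd/(R*T))
T = 1371.15 K
D = 9.0298e-04 * exp(-218e3 / (8.314 * 1371.15)) = 4.4726e-12 m^2/s
Step 2: L = 2*sqrt(D*t)
t = 5 h = 18000 s
L = 2*sqrt(4.4726e-12 * 18000) = 5.675e-04 m


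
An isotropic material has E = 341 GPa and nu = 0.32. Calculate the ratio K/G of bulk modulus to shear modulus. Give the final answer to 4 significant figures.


G = E / (2*(1+nu))
G = 341 / (2*(1+0.32)) = 129.167 GPa
K = E / (3*(1-2*nu))
K = 341 / (3*(1-2*0.32)) = 315.741 GPa
K/G = 315.741 / 129.167 = 2.444


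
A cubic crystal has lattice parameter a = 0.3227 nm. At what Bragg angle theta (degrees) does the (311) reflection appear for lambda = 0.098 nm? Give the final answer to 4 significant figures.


d = a / sqrt(h^2+k^2+l^2)
d = 0.3227 / sqrt(11) = 0.0972977 nm
lambda = 2*d*sin(theta)  =>  sin(theta) = lambda / (2*d)
sin(theta) = 0.098 / (2 * 0.0972977) = 0.503609
theta = 30.24 deg


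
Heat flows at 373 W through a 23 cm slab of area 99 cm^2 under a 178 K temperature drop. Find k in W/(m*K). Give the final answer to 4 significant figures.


k = Q*L / (A*dT)
L = 0.23 m, A = 9.9e-03 m^2
k = 373 * 0.23 / (9.9e-03 * 178)
k = 48.68 W/(m*K)


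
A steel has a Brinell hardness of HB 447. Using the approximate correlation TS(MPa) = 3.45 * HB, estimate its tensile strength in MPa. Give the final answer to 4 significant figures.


TS (MPa) = 3.45 * HB
TS = 3.45 * 447
TS = 1542 MPa


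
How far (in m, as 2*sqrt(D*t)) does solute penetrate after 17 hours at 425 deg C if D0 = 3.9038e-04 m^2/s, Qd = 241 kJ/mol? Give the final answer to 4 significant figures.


Step 1: D = D0 * exp(-Qd/(R*T))
T = 698.15 K
D = 3.9038e-04 * exp(-241e3 / (8.314 * 698.15)) = 3.62695e-22 m^2/s
Step 2: L = 2*sqrt(D*t)
t = 17 h = 61200 s
L = 2*sqrt(3.62695e-22 * 61200) = 9.423e-09 m


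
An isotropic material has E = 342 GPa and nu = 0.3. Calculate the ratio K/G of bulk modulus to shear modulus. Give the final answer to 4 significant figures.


G = E / (2*(1+nu))
G = 342 / (2*(1+0.3)) = 131.538 GPa
K = E / (3*(1-2*nu))
K = 342 / (3*(1-2*0.3)) = 285 GPa
K/G = 285 / 131.538 = 2.167


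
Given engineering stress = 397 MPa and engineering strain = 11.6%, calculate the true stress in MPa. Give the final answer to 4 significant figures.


sigma_true = sigma_eng * (1 + epsilon_eng)
sigma_true = 397 * (1 + 0.116)
sigma_true = 443.1 MPa


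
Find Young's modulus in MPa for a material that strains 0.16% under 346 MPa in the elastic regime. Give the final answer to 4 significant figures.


E = sigma / epsilon
epsilon = 0.16% = 1.6e-03
E = 346 / 1.6e-03
E = 216300 MPa


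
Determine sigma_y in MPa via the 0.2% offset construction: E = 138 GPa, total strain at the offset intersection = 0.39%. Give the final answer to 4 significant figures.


Offset strain = 0.002
Elastic strain at yield = total_strain - offset = 3.9e-03 - 0.002 = 1.9e-03
sigma_y = E * elastic_strain = 138000 * 1.9e-03
sigma_y = 262.2 MPa


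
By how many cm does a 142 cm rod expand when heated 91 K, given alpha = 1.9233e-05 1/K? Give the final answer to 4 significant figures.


dL = L0 * alpha * dT
dL = 142 * 1.9233e-05 * 91
dL = 0.2485 cm


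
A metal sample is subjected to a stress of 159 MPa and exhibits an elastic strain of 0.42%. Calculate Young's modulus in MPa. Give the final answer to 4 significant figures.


E = sigma / epsilon
epsilon = 0.42% = 4.2e-03
E = 159 / 4.2e-03
E = 37860 MPa


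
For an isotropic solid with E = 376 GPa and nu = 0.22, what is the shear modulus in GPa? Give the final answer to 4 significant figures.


G = E / (2*(1+nu))
G = 376 / (2*(1+0.22))
G = 154.1 GPa


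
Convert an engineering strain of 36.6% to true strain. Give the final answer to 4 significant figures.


epsilon_true = ln(1 + epsilon_eng)
epsilon_true = ln(1 + 0.366)
epsilon_true = 0.3119


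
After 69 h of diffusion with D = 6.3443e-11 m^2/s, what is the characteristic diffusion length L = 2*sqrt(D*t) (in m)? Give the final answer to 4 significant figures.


t = 69 hr = 248400 s
Diffusion length = 2*sqrt(D*t)
= 2*sqrt(6.3443e-11 * 248400)
= 7.94e-03 m


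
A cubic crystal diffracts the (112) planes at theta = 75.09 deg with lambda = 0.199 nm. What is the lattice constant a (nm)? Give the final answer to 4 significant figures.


d = lambda / (2*sin(theta))
d = 0.199 / (2*sin(75.09 deg))
d = 0.102967 nm
a = d * sqrt(h^2+k^2+l^2) = 0.102967 * sqrt(6)
a = 0.2522 nm


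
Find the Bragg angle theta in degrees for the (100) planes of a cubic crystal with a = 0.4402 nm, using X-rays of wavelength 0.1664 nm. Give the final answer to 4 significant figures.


d = a / sqrt(h^2+k^2+l^2)
d = 0.4402 / sqrt(1) = 0.4402 nm
lambda = 2*d*sin(theta)  =>  sin(theta) = lambda / (2*d)
sin(theta) = 0.1664 / (2 * 0.4402) = 0.189005
theta = 10.89 deg


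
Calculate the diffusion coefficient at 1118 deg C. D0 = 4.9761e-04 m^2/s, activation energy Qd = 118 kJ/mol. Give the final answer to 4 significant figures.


D = D0 * exp(-Qd / (R*T))
T = 1391.15 K
D = 4.9761e-04 * exp(-118e3 / (8.314 * 1391.15))
D = 1.845e-08 m^2/s


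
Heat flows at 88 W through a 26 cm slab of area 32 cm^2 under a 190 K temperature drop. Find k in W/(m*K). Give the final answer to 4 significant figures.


k = Q*L / (A*dT)
L = 0.26 m, A = 3.2e-03 m^2
k = 88 * 0.26 / (3.2e-03 * 190)
k = 37.63 W/(m*K)


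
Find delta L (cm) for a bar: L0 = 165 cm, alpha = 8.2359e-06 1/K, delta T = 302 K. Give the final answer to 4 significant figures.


dL = L0 * alpha * dT
dL = 165 * 8.2359e-06 * 302
dL = 0.4104 cm


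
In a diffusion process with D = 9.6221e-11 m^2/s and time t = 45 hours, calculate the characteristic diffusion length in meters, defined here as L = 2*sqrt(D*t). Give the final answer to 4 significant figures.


t = 45 hr = 162000 s
Diffusion length = 2*sqrt(D*t)
= 2*sqrt(9.6221e-11 * 162000)
= 7.896e-03 m


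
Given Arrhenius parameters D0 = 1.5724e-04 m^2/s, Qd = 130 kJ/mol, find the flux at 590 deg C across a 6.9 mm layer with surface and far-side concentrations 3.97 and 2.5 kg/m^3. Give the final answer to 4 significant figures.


Step 1: D = D0 * exp(-Qd/(R*T))
T = 590 + 273.15 = 863.15 K
D = 1.5724e-04 * exp(-130e3 / (8.314 * 863.15)) = 2.13383e-12 m^2/s
Step 2: J = D * (C1 - C2) / dx
J = 2.13383e-12 * (3.97 - 2.5) / 6.9e-03
J = 4.546e-10 kg/(m^2*s)


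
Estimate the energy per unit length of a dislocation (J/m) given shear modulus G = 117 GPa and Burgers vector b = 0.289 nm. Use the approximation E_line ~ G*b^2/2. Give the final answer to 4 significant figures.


E = G*b^2/2
b = 0.289 nm = 2.89e-10 m
G = 117 GPa = 1.17e+11 Pa
E = 0.5 * 1.17e+11 * (2.89e-10)^2
E = 4.886e-09 J/m


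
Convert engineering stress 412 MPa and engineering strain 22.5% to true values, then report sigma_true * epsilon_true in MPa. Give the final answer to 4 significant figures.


sigma_true = sigma_eng * (1 + epsilon_eng)
sigma_true = 412 * (1 + 0.225) = 504.7 MPa
epsilon_true = ln(1 + epsilon_eng)
epsilon_true = ln(1 + 0.225) = 0.202941
sigma_true * epsilon_true = 504.7 * 0.202941 = 102.4 MPa


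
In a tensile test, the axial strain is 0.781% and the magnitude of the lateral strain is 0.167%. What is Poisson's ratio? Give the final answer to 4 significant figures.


nu = -epsilon_lat / epsilon_axial
Lateral strain is contraction (negative), so using magnitudes:
nu = 0.167 / 0.781
nu = 0.2138


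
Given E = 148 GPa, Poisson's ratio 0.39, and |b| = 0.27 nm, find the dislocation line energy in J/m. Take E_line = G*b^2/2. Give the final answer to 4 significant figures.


Step 1: G = E / (2*(1+nu))
G = 148 / (2*(1+0.39)) = 53.2374 GPa = 5.32374e+10 Pa
Step 2: E_line = G*b^2/2
b = 0.27 nm = 2.7e-10 m
E_line = 0.5 * 5.32374e+10 * (2.7e-10)^2 = 1.941e-09 J/m


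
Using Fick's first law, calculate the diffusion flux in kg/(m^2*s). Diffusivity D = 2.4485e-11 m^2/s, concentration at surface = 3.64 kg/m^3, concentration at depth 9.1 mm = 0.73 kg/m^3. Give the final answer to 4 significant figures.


J = -D * (dC/dx) = D * (C1 - C2) / dx
J = 2.4485e-11 * (3.64 - 0.73) / 9.1e-03
J = 7.83e-09 kg/(m^2*s)


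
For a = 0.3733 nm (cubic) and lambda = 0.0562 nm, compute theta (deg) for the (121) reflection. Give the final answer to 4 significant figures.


d = a / sqrt(h^2+k^2+l^2)
d = 0.3733 / sqrt(6) = 0.152399 nm
lambda = 2*d*sin(theta)  =>  sin(theta) = lambda / (2*d)
sin(theta) = 0.0562 / (2 * 0.152399) = 0.184384
theta = 10.63 deg


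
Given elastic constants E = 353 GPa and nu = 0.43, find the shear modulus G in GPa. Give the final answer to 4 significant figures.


G = E / (2*(1+nu))
G = 353 / (2*(1+0.43))
G = 123.4 GPa


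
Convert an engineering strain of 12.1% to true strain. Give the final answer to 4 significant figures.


epsilon_true = ln(1 + epsilon_eng)
epsilon_true = ln(1 + 0.121)
epsilon_true = 0.1142


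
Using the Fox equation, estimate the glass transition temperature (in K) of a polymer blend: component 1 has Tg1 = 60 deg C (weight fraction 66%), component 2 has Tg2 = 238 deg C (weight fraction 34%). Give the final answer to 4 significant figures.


1/Tg = w1/Tg1 + w2/Tg2 (in Kelvin)
Tg1 = 333.15 K, Tg2 = 511.15 K
1/Tg = 0.66/333.15 + 0.34/511.15
Tg = 377.9 K


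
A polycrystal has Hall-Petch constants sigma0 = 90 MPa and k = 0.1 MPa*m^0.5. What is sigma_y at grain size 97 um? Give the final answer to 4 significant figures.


sigma_y = sigma0 + k / sqrt(d)
d = 97 um = 9.7e-05 m
sigma_y = 90 + 0.1 / sqrt(9.7e-05)
sigma_y = 100.2 MPa


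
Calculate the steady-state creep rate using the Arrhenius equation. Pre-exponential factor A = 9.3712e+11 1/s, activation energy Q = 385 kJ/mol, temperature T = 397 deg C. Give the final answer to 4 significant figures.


rate = A * exp(-Q / (R*T))
T = 397 + 273.15 = 670.15 K
rate = 9.3712e+11 * exp(-385e3 / (8.314 * 670.15))
rate = 9.162e-19 1/s


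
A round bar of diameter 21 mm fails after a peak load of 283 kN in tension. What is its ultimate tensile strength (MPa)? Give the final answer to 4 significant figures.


A0 = pi*(d/2)^2 = pi*(21/2)^2 = 346.361 mm^2
UTS = F_max / A0 = 283*1000 / 346.361
UTS = 817.1 MPa


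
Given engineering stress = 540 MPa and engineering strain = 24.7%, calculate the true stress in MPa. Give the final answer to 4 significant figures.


sigma_true = sigma_eng * (1 + epsilon_eng)
sigma_true = 540 * (1 + 0.247)
sigma_true = 673.4 MPa


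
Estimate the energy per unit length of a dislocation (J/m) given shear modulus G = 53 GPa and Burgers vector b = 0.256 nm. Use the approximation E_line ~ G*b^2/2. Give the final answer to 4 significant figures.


E = G*b^2/2
b = 0.256 nm = 2.56e-10 m
G = 53 GPa = 5.3e+10 Pa
E = 0.5 * 5.3e+10 * (2.56e-10)^2
E = 1.737e-09 J/m


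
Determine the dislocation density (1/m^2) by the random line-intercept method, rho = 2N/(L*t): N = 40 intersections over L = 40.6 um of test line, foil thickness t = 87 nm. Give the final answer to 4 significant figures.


rho = 2N / (L * t)
L = 40.6 um = 4.06e-05 m, t = 87 nm = 8.7e-08 m
rho = 2 * 40 / (4.06e-05 * 8.7e-08)
rho = 2.265e+13 1/m^2


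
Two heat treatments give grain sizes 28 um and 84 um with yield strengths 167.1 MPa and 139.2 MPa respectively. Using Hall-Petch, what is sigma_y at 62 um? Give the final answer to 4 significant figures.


sigma_y = sigma0 + k / sqrt(d)
1/sqrt(d1) = 1/sqrt(2.8e-05) = 188.982;  1/sqrt(d2) = 109.109
k = (sigma1 - sigma2) / (1/sqrt(d1) - 1/sqrt(d2)) = (167.1 - 139.2) / (188.982 - 109.109) = 0.349303 MPa*m^0.5
sigma0 = sigma1 - k/sqrt(d1) = 167.1 - 0.349303*188.982 = 101.088 MPa
sigma_y(d3) = 101.088 + 0.349303 / sqrt(6.2e-05) = 145.4 MPa


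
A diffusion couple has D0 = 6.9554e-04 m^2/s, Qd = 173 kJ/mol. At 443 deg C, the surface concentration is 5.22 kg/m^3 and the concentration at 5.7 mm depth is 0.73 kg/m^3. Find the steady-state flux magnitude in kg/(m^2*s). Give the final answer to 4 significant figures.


Step 1: D = D0 * exp(-Qd/(R*T))
T = 443 + 273.15 = 716.15 K
D = 6.9554e-04 * exp(-173e3 / (8.314 * 716.15)) = 1.67329e-16 m^2/s
Step 2: J = D * (C1 - C2) / dx
J = 1.67329e-16 * (5.22 - 0.73) / 5.7e-03
J = 1.318e-13 kg/(m^2*s)


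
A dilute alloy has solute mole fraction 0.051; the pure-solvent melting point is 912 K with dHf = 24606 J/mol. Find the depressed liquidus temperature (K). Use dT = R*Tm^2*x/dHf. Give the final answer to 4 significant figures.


dT = R*Tm^2*x / dHf
dT = 8.314 * 912^2 * 0.051 / 24606
dT = 14.3327 K
T_new = 912 - 14.3327 = 897.7 K


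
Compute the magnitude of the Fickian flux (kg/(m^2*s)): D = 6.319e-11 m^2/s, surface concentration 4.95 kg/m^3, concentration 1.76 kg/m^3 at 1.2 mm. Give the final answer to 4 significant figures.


J = -D * (dC/dx) = D * (C1 - C2) / dx
J = 6.319e-11 * (4.95 - 1.76) / 1.2e-03
J = 1.68e-07 kg/(m^2*s)


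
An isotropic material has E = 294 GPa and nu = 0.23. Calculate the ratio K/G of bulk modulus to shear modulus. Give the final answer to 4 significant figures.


G = E / (2*(1+nu))
G = 294 / (2*(1+0.23)) = 119.512 GPa
K = E / (3*(1-2*nu))
K = 294 / (3*(1-2*0.23)) = 181.481 GPa
K/G = 181.481 / 119.512 = 1.519


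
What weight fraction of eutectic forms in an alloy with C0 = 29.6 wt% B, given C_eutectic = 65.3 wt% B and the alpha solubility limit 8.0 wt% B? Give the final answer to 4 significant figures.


f_primary = (C_e - C0) / (C_e - C_alpha_max)
f_primary = (65.3 - 29.6) / (65.3 - 8.0)
f_primary = 0.623037
f_eutectic = 1 - 0.623037 = 0.377


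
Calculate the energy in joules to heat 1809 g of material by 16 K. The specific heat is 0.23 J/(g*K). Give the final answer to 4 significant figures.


Q = m * cp * dT
Q = 1809 * 0.23 * 16
Q = 6657 J


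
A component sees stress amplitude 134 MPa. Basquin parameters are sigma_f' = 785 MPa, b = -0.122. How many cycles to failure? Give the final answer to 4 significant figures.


sigma_a = sigma_f' * (2*Nf)^b
2*Nf = (sigma_a / sigma_f')^(1/b)
2*Nf = (134 / 785)^(1/-0.122)
2*Nf = 1.96406e+06
Nf = 982000 cycles


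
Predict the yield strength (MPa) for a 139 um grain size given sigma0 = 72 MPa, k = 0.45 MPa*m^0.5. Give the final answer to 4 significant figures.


sigma_y = sigma0 + k / sqrt(d)
d = 139 um = 1.39e-04 m
sigma_y = 72 + 0.45 / sqrt(1.39e-04)
sigma_y = 110.2 MPa


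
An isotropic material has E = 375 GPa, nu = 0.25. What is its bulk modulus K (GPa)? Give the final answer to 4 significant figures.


K = E / (3*(1-2*nu))
K = 375 / (3*(1-2*0.25))
K = 250 GPa


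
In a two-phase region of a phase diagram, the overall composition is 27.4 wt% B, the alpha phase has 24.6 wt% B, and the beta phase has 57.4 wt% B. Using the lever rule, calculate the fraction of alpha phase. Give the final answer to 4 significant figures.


f_alpha = (C_beta - C0) / (C_beta - C_alpha)
f_alpha = (57.4 - 27.4) / (57.4 - 24.6)
f_alpha = 0.9146


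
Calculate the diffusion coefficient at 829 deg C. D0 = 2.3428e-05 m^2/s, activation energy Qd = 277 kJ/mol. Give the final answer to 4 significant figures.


D = D0 * exp(-Qd / (R*T))
T = 1102.15 K
D = 2.3428e-05 * exp(-277e3 / (8.314 * 1102.15))
D = 1.743e-18 m^2/s


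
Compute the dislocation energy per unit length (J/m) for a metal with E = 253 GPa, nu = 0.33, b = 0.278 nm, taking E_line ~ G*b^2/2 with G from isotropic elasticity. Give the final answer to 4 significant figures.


Step 1: G = E / (2*(1+nu))
G = 253 / (2*(1+0.33)) = 95.1128 GPa = 9.51128e+10 Pa
Step 2: E_line = G*b^2/2
b = 0.278 nm = 2.78e-10 m
E_line = 0.5 * 9.51128e+10 * (2.78e-10)^2 = 3.675e-09 J/m


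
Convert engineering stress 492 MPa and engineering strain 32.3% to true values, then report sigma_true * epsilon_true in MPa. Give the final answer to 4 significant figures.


sigma_true = sigma_eng * (1 + epsilon_eng)
sigma_true = 492 * (1 + 0.323) = 650.916 MPa
epsilon_true = ln(1 + epsilon_eng)
epsilon_true = ln(1 + 0.323) = 0.279902
sigma_true * epsilon_true = 650.916 * 0.279902 = 182.2 MPa


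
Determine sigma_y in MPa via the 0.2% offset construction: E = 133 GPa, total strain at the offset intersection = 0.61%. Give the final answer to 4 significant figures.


Offset strain = 0.002
Elastic strain at yield = total_strain - offset = 6.1e-03 - 0.002 = 4.1e-03
sigma_y = E * elastic_strain = 133000 * 4.1e-03
sigma_y = 545.3 MPa


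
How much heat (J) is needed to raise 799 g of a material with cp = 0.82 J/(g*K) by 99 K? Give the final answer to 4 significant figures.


Q = m * cp * dT
Q = 799 * 0.82 * 99
Q = 64860 J


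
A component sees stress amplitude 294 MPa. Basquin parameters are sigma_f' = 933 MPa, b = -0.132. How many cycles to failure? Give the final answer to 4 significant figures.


sigma_a = sigma_f' * (2*Nf)^b
2*Nf = (sigma_a / sigma_f')^(1/b)
2*Nf = (294 / 933)^(1/-0.132)
2*Nf = 6302.35
Nf = 3151 cycles


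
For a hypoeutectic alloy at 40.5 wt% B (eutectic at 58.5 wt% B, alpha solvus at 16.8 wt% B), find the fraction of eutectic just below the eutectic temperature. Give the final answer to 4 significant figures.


f_primary = (C_e - C0) / (C_e - C_alpha_max)
f_primary = (58.5 - 40.5) / (58.5 - 16.8)
f_primary = 0.431655
f_eutectic = 1 - 0.431655 = 0.5683


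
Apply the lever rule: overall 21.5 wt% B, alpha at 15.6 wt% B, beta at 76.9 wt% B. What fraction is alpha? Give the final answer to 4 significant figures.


f_alpha = (C_beta - C0) / (C_beta - C_alpha)
f_alpha = (76.9 - 21.5) / (76.9 - 15.6)
f_alpha = 0.9038


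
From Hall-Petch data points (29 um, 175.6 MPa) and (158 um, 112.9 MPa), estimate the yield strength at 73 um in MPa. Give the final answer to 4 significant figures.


sigma_y = sigma0 + k / sqrt(d)
1/sqrt(d1) = 1/sqrt(2.9e-05) = 185.695;  1/sqrt(d2) = 79.5557
k = (sigma1 - sigma2) / (1/sqrt(d1) - 1/sqrt(d2)) = (175.6 - 112.9) / (185.695 - 79.5557) = 0.590731 MPa*m^0.5
sigma0 = sigma1 - k/sqrt(d1) = 175.6 - 0.590731*185.695 = 65.9039 MPa
sigma_y(d3) = 65.9039 + 0.590731 / sqrt(7.3e-05) = 135 MPa


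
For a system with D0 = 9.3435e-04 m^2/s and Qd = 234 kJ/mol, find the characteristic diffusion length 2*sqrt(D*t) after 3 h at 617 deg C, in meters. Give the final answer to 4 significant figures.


Step 1: D = D0 * exp(-Qd/(R*T))
T = 890.15 K
D = 9.3435e-04 * exp(-234e3 / (8.314 * 890.15)) = 1.73271e-17 m^2/s
Step 2: L = 2*sqrt(D*t)
t = 3 h = 10800 s
L = 2*sqrt(1.73271e-17 * 10800) = 8.652e-07 m
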